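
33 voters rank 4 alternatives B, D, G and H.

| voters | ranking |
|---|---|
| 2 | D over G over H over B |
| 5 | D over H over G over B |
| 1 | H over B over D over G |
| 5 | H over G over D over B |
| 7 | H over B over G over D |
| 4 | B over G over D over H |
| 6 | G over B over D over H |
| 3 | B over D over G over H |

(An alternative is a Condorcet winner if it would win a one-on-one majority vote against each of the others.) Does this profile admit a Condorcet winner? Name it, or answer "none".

Check each pair by majority over 33 ballots:
B vs D: 21 to 12, B.
B vs G: G, 18–15.
B vs H: 13 to 20, H.
D vs G: 2+5+1+3 = 11 for D, 22 for G — G by 22–11.
D vs H: D wins 20–13.
G vs H: H, 18–15.
Each alternative drops at least one matchup (B loses to G; D loses to B; G loses to H; H loses to D); the cycle B → D → H → B rules out a Condorcet winner.

none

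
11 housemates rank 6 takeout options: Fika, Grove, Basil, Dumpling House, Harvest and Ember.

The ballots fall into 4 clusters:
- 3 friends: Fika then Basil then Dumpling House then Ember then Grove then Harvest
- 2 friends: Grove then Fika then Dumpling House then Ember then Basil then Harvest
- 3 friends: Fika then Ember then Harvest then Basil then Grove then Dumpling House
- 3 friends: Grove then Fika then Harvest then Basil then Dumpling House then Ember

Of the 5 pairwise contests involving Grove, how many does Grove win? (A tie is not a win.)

Grove against each rival (11 friends):
Grove vs Fika: 5 to 6, Fika.
Grove vs Basil: Basil, 6–5.
Grove vs Dumpling House: Grove is ranked higher on 2+3+3 = 8 ballots, Dumpling House on 3. Grove wins 8–3.
Grove vs Harvest: 3+2+3 = 8 for Grove, 3 for Harvest — Grove by 8–3.
Grove vs Ember: Grove preferred on 2+3 = 5 ballots; Ember wins 6–5.
Grove beats Dumpling House, Harvest; loses to Fika, Basil, Ember — 2 pairwise wins.

2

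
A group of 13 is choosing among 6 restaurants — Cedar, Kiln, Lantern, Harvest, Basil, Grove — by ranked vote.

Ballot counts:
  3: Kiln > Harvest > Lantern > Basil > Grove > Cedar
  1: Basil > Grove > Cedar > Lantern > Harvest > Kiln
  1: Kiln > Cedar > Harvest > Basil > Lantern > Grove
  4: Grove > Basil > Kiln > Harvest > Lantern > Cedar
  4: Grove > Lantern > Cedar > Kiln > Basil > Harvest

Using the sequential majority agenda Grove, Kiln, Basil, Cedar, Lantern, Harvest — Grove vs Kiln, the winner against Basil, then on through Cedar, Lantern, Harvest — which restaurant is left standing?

Grove

Round 1: Grove vs Kiln — 9–4, Grove advances.
Round 2: Grove vs Basil — 8–5, Grove advances.
Round 3: Grove vs Cedar — 12–1, Grove advances.
Round 4: Grove vs Lantern — 9–4, Grove advances.
Round 5: Grove vs Harvest — 9–4, Grove advances.
The agenda winner is Grove.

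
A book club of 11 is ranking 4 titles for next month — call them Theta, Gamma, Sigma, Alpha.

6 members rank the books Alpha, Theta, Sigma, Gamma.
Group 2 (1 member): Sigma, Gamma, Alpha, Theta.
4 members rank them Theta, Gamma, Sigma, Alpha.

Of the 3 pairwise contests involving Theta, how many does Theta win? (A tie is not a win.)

2

Theta against each rival (11 members):
Theta vs Gamma: Theta wins 10–1.
Theta–Sigma: Theta 10–1.
Theta vs Alpha: Alpha, 7–4.
Theta beats Gamma, Sigma; loses to Alpha — 2 pairwise wins.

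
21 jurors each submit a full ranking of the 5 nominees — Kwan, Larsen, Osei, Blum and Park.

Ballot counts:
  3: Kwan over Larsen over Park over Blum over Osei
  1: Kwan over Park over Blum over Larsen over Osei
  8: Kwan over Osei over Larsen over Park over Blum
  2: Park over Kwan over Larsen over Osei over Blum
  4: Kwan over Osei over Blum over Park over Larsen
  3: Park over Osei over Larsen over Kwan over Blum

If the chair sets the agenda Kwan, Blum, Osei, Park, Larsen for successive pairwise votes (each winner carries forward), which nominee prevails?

Round 1: Kwan vs Blum — 21–0, Kwan advances.
Round 2: Kwan vs Osei — 18–3, Kwan advances.
Round 3: Kwan vs Park — 16–5, Kwan advances.
Round 4: Kwan vs Larsen — 18–3, Kwan advances.
The agenda winner is Kwan.

Kwan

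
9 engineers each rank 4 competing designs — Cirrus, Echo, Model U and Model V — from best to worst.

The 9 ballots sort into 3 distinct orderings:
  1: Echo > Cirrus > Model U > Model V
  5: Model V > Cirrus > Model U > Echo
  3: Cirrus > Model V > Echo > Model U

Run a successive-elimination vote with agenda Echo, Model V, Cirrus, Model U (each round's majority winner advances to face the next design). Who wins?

Round 1: Echo vs Model V — 1–8, Model V advances.
Round 2: Model V vs Cirrus — 5–4, Model V advances.
Round 3: Model V vs Model U — 8–1, Model V advances.
Model V survives the agenda.

Model V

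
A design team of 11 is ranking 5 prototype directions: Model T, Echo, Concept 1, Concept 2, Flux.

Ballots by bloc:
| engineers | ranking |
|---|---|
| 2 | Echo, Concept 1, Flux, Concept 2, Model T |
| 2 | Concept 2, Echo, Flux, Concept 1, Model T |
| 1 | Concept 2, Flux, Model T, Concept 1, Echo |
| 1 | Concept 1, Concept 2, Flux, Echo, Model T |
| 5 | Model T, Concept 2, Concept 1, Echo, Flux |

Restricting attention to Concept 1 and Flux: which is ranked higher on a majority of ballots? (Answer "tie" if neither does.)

Concept 1

Ballots ranking Concept 1 above Flux: 2 + 1 + 5 = 8.
Ballots ranking Flux above Concept 1: 11 − 8 = 3.
Concept 1 wins the head-to-head 8–3.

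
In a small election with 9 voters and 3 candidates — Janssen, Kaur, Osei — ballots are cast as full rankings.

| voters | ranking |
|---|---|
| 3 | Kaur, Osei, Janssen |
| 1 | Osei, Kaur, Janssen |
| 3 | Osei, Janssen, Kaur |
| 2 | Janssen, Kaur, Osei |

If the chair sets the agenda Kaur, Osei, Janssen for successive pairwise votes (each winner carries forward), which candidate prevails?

Janssen

Round 1: Kaur vs Osei — 5–4, Kaur advances.
Round 2: Kaur vs Janssen — 4–5, Janssen advances.
Janssen survives the agenda.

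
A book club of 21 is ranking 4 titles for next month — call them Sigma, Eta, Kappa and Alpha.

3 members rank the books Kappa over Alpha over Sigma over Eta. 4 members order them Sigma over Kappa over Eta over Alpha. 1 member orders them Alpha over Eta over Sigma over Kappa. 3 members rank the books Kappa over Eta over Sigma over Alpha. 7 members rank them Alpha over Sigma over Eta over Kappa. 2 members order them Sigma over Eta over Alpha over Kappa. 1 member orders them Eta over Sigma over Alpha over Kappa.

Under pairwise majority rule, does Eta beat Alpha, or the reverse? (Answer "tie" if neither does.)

Ballots ranking Eta above Alpha: 4 + 3 + 2 + 1 = 10.
Ballots ranking Alpha above Eta: 21 − 10 = 11.
Alpha wins the head-to-head 11–10.

Alpha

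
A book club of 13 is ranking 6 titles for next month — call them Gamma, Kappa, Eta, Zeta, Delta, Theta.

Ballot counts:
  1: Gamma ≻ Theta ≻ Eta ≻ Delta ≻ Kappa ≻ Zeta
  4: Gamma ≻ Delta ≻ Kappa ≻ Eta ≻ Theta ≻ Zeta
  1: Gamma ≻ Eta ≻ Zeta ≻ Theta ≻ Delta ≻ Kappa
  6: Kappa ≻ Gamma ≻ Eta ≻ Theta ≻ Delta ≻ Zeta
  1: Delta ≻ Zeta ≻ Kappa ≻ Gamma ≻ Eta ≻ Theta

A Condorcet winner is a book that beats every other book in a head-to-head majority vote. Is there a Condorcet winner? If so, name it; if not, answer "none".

none

Check each pair by majority over 13 ballots:
Gamma vs Kappa: Kappa wins 7–6.
Gamma–Eta: Gamma 13–0.
Gamma vs Zeta: Gamma, 12–1.
Gamma vs Delta: Gamma wins 12–1.
Gamma vs Theta: Gamma wins 13–0.
Kappa–Eta: Kappa 11–2.
Kappa–Zeta: Kappa 11–2.
Kappa vs Delta: Delta wins 7–6.
Kappa–Theta: Kappa 11–2.
Eta vs Zeta: Eta wins 12–1.
Eta–Delta: Eta 8–5.
Eta–Theta: Eta 12–1.
Zeta vs Delta: Delta wins 12–1.
Zeta vs Theta: Theta, 11–2.
Delta vs Theta: Theta, 8–5.
Each book drops at least one matchup (Gamma loses to Kappa; Kappa loses to Delta; Eta loses to Gamma; Zeta loses to Gamma; Delta loses to Gamma; Theta loses to Gamma); the cycle Gamma beats Delta beats Kappa beats Gamma rules out a Condorcet winner.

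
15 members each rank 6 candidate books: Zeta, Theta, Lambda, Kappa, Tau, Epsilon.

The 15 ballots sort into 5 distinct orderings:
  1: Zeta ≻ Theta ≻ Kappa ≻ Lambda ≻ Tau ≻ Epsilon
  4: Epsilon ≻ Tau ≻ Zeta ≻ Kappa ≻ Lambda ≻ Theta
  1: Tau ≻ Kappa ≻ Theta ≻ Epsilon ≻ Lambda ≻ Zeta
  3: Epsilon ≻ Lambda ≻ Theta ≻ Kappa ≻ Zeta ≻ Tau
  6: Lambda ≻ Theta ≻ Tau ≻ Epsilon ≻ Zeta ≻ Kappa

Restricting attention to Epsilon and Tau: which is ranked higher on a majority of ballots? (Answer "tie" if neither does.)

Ballots ranking Epsilon above Tau: 4 + 3 = 7.
Ballots ranking Tau above Epsilon: 15 − 7 = 8.
Tau wins the head-to-head 8–7.

Tau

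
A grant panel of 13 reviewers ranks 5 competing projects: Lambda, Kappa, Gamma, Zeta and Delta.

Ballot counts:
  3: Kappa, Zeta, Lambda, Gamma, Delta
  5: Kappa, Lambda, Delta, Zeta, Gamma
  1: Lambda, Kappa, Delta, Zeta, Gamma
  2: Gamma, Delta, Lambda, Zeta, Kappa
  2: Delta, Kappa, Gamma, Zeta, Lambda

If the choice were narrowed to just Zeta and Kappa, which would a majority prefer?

Ballots ranking Zeta above Kappa: 2.
Ballots ranking Kappa above Zeta: 13 − 2 = 11.
Kappa wins the head-to-head 11–2.

Kappa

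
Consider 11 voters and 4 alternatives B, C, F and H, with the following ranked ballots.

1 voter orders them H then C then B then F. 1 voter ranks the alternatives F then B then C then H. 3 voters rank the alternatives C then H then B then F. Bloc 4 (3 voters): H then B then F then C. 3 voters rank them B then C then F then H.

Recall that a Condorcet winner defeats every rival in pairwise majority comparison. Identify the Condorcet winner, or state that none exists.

none

Head-to-head results (11 voters):
B vs C: B, 7–4.
B vs F: B, 10–1.
B–H: H 7–4.
C vs F: C, 7–4.
C vs H: C wins 7–4.
F vs H: H, 7–4.
No alternative is unbeaten: B loses to H; C loses to B; F loses to B; H loses to C. In particular B → C → H → B is a majority cycle — no Condorcet winner exists.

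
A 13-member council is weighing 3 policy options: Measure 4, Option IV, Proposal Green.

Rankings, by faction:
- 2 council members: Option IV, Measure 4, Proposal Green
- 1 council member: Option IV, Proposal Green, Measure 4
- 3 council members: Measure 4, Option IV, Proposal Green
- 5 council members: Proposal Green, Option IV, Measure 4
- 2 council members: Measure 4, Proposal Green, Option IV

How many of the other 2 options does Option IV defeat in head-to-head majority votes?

1

Option IV against each rival (13 council members):
Option IV–Measure 4: Option IV 8–5.
Option IV–Proposal Green: Proposal Green 7–6.
Option IV beats Measure 4; loses to Proposal Green — 1 pairwise win.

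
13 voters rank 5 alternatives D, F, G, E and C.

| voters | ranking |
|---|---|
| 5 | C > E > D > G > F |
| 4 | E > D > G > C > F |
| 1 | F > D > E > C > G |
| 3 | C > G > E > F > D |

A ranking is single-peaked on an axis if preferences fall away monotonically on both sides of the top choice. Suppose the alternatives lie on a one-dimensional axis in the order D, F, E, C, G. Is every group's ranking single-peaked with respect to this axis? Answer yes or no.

Axis positions: D=1, F=2, E=3, C=4, G=5.
Group 1: ranking walks positions 4-3-1-5-2; D is ranked above F even though F lies between D and the peak C on the axis — preferences dip and rise again. Not single-peaked.
Group 2: ranking walks positions 3-1-5-4-2; D is ranked above F even though F lies between D and the peak E on the axis — preferences dip and rise again. Not single-peaked.
Group 3 (peak F at position 2): ranking walks positions 2-1-3-4-5, expanding outward from the peak — single-peaked.
Group 4 (peak C at position 4): ranking walks positions 4-5-3-2-1, expanding outward from the peak — single-peaked.
Group 1 violates single-peakedness, so the profile is not single-peaked on this axis.

no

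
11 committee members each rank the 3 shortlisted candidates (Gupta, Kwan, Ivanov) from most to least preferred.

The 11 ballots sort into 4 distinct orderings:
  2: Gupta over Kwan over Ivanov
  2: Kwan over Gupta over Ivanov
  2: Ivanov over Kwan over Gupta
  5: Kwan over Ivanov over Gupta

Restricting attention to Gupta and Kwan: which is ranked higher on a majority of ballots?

Kwan

Ballots ranking Gupta above Kwan: 2.
Ballots ranking Kwan above Gupta: 11 − 2 = 9.
Kwan wins the head-to-head 9–2.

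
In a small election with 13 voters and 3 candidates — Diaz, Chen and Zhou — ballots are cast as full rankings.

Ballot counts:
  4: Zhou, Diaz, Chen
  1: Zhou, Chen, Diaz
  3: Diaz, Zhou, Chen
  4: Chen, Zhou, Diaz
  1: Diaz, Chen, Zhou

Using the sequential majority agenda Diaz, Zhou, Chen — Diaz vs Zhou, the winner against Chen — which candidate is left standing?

Round 1: Diaz vs Zhou — 4–9, Zhou advances.
Round 2: Zhou vs Chen — 8–5, Zhou advances.
Zhou survives the agenda.

Zhou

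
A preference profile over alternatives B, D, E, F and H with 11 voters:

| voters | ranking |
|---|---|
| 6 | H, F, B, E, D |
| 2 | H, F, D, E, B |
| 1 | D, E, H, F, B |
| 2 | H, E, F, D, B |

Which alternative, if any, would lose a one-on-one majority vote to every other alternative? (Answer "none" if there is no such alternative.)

Head-to-head results (11 voters):
B vs D: 6 for B, 5 for D — B by 6–5.
B vs E: B wins 6–5.
B–F: F 11–0.
B vs H: B preferred on 0 ballots; H wins 11–0.
D vs E: 3 to 8, E.
D vs F: F wins 10–1.
D vs H: D preferred on 1 ballot; H wins 10–1.
E vs F: F, 8–3.
E vs H: H wins 10–1.
F vs H: H, 11–0.
D loses to every other alternative — it is the Condorcet loser.

D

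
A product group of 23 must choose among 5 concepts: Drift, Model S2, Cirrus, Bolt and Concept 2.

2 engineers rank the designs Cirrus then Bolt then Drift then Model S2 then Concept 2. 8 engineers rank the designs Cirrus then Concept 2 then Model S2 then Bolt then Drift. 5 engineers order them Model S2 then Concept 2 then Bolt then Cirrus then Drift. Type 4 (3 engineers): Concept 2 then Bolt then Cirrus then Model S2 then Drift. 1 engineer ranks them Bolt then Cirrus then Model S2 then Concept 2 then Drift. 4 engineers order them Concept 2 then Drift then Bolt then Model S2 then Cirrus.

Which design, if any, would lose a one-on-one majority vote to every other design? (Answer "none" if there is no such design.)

Drift

Pairwise majorities:
Drift–Model S2: Model S2 17–6.
Drift vs Cirrus: Drift preferred on 4 ballots; Cirrus wins 19–4.
Drift vs Bolt: Bolt wins 19–4.
Drift vs Concept 2: 2 for Drift, 21 for Concept 2 — Concept 2 by 21–2.
Model S2 vs Cirrus: Cirrus, 14–9.
Model S2 vs Bolt: Model S2, 13–10.
Model S2 vs Concept 2: 2+5+1 = 8 for Model S2, 15 for Concept 2 — Concept 2 by 15–8.
Cirrus–Bolt: Bolt 13–10.
Cirrus–Concept 2: Concept 2 12–11.
Bolt vs Concept 2: 3 to 20, Concept 2.
Only Drift has no wins; Drift is the Condorcet loser.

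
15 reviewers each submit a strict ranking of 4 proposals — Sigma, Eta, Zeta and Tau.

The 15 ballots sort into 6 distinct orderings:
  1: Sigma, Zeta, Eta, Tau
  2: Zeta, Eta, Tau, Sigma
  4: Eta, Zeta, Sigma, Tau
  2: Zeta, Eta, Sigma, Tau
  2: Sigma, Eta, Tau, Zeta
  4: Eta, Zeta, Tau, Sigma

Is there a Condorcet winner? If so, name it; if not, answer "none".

Eta

Check each pair by majority over 15 ballots:
Sigma vs Eta: Eta wins 12–3.
Sigma–Zeta: Zeta 12–3.
Sigma vs Tau: Sigma wins 9–6.
Eta vs Zeta: Eta wins 10–5.
Eta vs Tau: Eta wins 15–0.
Zeta vs Tau: Zeta, 13–2.
Eta wins every pairwise contest, so Eta is the Condorcet winner.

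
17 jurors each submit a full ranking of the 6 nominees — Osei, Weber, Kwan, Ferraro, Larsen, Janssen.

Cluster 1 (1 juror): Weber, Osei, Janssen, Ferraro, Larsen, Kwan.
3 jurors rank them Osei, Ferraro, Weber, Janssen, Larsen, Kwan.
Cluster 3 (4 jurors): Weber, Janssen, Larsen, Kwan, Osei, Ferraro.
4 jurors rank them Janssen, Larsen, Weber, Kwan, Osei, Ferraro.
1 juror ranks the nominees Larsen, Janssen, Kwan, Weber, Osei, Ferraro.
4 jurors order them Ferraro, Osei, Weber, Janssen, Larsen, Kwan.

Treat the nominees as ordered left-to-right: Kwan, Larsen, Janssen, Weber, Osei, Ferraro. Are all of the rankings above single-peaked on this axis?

yes

Axis positions: Kwan=1, Larsen=2, Janssen=3, Weber=4, Osei=5, Ferraro=6.
Cluster 1 (peak Weber at position 4): ranking walks positions 4-5-3-6-2-1, expanding outward from the peak — single-peaked.
Cluster 2 (peak Osei at position 5): ranking walks positions 5-6-4-3-2-1, expanding outward from the peak — single-peaked.
Cluster 3 (peak Weber at position 4): ranking walks positions 4-3-2-1-5-6, expanding outward from the peak — single-peaked.
Cluster 4 (peak Janssen at position 3): ranking walks positions 3-2-4-1-5-6, expanding outward from the peak — single-peaked.
Cluster 5 (peak Larsen at position 2): ranking walks positions 2-3-1-4-5-6, expanding outward from the peak — single-peaked.
Cluster 6 (peak Ferraro at position 6): ranking walks positions 6-5-4-3-2-1, expanding outward from the peak — single-peaked.
Every ranking is single-peaked on this axis.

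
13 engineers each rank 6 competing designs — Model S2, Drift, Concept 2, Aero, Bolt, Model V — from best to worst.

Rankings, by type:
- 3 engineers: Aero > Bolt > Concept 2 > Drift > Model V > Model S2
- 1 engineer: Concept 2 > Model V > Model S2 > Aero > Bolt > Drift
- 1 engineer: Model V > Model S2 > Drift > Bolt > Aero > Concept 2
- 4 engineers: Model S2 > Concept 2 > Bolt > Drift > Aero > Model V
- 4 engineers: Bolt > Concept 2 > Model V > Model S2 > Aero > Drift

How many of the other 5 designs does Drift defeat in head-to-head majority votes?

Drift against each rival (13 engineers):
Drift vs Model S2: Drift is ranked higher on 3 ballots, Model S2 on 10. Model S2 wins 10–3.
Drift vs Concept 2: Concept 2 wins 12–1.
Drift vs Aero: Drift is ranked higher on 1+4 = 5 ballots, Aero on 8. Aero wins 8–5.
Drift vs Bolt: 1 for Drift, 12 for Bolt — Bolt by 12–1.
Drift vs Model V: 7 to 6, Drift.
Drift beats Model V; loses to Model S2, Concept 2, Aero, Bolt — 1 pairwise win.

1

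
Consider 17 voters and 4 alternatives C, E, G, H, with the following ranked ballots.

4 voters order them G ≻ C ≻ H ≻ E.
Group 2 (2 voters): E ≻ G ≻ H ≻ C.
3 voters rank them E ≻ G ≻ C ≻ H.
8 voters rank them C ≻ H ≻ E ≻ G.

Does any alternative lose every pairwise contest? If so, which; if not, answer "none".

none

Head-to-head results (17 voters):
C vs E: C preferred on 4+8 = 12 ballots; C wins 12–5.
C vs G: G wins 9–8.
C vs H: 15 to 2, C.
E vs G: 13 to 4, E.
E–H: H 12–5.
G–H: G 9–8.
Each alternative has at least one pairwise win (C beats E; E beats G; G beats C; H beats E) — no Condorcet loser.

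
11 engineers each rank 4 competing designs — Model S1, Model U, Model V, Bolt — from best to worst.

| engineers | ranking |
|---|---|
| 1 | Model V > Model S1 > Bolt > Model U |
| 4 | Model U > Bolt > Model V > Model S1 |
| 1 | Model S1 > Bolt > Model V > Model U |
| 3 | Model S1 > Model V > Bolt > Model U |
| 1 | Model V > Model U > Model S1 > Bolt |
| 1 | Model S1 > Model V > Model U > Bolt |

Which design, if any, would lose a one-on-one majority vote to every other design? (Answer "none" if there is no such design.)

Pairwise majorities:
Model S1 vs Model U: Model S1, 6–5.
Model S1 vs Model V: Model S1 is ranked higher on 1+3+1 = 5 ballots, Model V on 6. Model V wins 6–5.
Model S1–Bolt: Model S1 7–4.
Model U vs Model V: Model U preferred on 4 ballots; Model V wins 7–4.
Model U vs Bolt: 6 to 5, Model U.
Model V vs Bolt: Model V, 6–5.
Only Bolt has no wins; Bolt is the Condorcet loser.

Bolt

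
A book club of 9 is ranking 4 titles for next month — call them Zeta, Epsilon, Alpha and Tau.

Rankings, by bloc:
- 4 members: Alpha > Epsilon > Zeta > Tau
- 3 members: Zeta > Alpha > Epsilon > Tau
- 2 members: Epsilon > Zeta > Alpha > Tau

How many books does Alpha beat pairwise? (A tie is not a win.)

2

Alpha against each rival (9 members):
Alpha vs Zeta: Zeta, 5–4.
Alpha vs Epsilon: 4+3 = 7 for Alpha, 2 for Epsilon — Alpha by 7–2.
Alpha vs Tau: Alpha wins 9–0.
Alpha beats Epsilon, Tau; loses to Zeta — 2 pairwise wins.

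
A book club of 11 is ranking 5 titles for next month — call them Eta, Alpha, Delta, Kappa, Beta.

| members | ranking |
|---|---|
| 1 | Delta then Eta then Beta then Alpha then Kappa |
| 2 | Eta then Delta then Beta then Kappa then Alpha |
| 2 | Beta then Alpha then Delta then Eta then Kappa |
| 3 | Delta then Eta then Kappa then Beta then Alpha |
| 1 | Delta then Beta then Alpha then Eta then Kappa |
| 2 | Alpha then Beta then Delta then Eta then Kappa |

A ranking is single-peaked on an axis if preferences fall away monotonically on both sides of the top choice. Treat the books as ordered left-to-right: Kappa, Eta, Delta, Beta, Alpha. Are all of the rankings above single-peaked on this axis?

Axis positions: Kappa=1, Eta=2, Delta=3, Beta=4, Alpha=5.
Cluster 1 (peak Delta at position 3): ranking walks positions 3-2-4-5-1, expanding outward from the peak — single-peaked.
Cluster 2 (peak Eta at position 2): ranking walks positions 2-3-4-1-5, expanding outward from the peak — single-peaked.
Cluster 3 (peak Beta at position 4): ranking walks positions 4-5-3-2-1, expanding outward from the peak — single-peaked.
Cluster 4 (peak Delta at position 3): ranking walks positions 3-2-1-4-5, expanding outward from the peak — single-peaked.
Cluster 5 (peak Delta at position 3): ranking walks positions 3-4-5-2-1, expanding outward from the peak — single-peaked.
Cluster 6 (peak Alpha at position 5): ranking walks positions 5-4-3-2-1, expanding outward from the peak — single-peaked.
Every ranking is single-peaked on this axis.

yes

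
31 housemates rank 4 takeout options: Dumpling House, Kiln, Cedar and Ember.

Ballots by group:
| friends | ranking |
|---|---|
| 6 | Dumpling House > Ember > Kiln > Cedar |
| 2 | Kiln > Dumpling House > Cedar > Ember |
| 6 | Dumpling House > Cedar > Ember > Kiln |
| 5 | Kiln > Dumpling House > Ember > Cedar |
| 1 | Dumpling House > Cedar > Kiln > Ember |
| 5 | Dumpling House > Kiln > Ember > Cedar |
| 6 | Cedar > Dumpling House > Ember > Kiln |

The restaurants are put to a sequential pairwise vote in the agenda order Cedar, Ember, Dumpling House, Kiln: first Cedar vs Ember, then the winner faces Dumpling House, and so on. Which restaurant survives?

Dumpling House

Round 1: Cedar vs Ember — 15–16, Ember advances.
Round 2: Ember vs Dumpling House — 0–31, Dumpling House advances.
Round 3: Dumpling House vs Kiln — 24–7, Dumpling House advances.
The agenda winner is Dumpling House.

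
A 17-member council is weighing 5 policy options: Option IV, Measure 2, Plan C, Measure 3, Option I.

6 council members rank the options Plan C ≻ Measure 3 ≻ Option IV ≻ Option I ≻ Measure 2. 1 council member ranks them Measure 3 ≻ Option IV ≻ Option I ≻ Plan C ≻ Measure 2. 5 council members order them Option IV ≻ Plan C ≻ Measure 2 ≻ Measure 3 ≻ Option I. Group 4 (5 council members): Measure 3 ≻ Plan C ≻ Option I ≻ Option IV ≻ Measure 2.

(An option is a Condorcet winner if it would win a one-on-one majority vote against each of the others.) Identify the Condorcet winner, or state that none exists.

Plan C

Head-to-head results (17 council members):
Option IV–Measure 2: Option IV 17–0.
Option IV–Plan C: Plan C 11–6.
Option IV vs Measure 3: Measure 3 wins 12–5.
Option IV vs Option I: Option IV, 12–5.
Measure 2–Plan C: Plan C 17–0.
Measure 2 vs Measure 3: Measure 3 wins 12–5.
Measure 2 vs Option I: Option I, 12–5.
Plan C vs Measure 3: Plan C wins 11–6.
Plan C vs Option I: Plan C wins 16–1.
Measure 3 vs Option I: Measure 3 wins 17–0.
Only Plan C has no losses; Plan C is the Condorcet winner.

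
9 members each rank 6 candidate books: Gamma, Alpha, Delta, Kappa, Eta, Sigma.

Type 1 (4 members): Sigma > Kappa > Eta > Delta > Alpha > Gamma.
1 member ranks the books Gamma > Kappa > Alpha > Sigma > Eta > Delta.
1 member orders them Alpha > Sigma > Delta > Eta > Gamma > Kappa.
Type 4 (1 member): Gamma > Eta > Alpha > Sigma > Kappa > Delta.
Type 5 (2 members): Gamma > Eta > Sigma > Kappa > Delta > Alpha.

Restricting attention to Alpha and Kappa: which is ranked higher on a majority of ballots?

Kappa

Ballots ranking Alpha above Kappa: 1 + 1 = 2.
Ballots ranking Kappa above Alpha: 9 − 2 = 7.
Kappa wins the head-to-head 7–2.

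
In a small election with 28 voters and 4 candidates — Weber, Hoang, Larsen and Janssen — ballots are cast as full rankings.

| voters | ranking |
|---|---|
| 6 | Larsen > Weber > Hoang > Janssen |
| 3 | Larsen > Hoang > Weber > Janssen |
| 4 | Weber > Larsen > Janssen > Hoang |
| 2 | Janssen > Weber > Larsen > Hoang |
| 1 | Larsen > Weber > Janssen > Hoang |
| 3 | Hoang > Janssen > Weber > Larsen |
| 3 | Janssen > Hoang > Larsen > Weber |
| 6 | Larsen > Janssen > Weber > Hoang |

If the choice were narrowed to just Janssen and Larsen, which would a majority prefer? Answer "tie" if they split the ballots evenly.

Ballots ranking Janssen above Larsen: 2 + 3 + 3 = 8.
Ballots ranking Larsen above Janssen: 28 − 8 = 20.
Larsen wins the head-to-head 20–8.

Larsen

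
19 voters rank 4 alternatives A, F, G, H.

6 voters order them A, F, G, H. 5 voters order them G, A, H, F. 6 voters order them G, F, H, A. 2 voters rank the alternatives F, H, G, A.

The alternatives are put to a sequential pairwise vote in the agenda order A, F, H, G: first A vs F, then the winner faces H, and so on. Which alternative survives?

Round 1: A vs F — 11–8, A advances.
Round 2: A vs H — 11–8, A advances.
Round 3: A vs G — 6–13, G advances.
The agenda winner is G.

G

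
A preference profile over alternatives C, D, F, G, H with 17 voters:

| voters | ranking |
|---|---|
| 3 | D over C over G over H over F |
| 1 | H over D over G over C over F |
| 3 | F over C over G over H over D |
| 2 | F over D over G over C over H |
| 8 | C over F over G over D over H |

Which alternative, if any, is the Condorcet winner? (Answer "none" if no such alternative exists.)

C

Pairwise majorities:
C vs D: C, 11–6.
C vs F: C, 12–5.
C vs G: C, 14–3.
C vs H: C, 16–1.
D vs F: F wins 13–4.
D vs G: G, 11–6.
D vs H: D wins 13–4.
F vs G: F, 13–4.
F–H: F 13–4.
G vs H: G wins 16–1.
C defeats every rival head-to-head and is the Condorcet winner.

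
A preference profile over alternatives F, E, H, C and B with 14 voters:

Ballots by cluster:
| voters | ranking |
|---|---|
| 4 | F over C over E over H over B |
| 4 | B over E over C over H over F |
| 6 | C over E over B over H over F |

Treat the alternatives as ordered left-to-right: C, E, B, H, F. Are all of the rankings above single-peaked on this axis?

Axis positions: C=1, E=2, B=3, H=4, F=5.
Cluster 1: ranking walks positions 5-1-2-4-3; C is ranked above H even though H lies between C and the peak F on the axis — preferences dip and rise again. Not single-peaked.
Cluster 2 (peak B at position 3): ranking walks positions 3-2-1-4-5, expanding outward from the peak — single-peaked.
Cluster 3 (peak C at position 1): ranking walks positions 1-2-3-4-5, expanding outward from the peak — single-peaked.
Cluster 1 violates single-peakedness, so the profile is not single-peaked on this axis.

no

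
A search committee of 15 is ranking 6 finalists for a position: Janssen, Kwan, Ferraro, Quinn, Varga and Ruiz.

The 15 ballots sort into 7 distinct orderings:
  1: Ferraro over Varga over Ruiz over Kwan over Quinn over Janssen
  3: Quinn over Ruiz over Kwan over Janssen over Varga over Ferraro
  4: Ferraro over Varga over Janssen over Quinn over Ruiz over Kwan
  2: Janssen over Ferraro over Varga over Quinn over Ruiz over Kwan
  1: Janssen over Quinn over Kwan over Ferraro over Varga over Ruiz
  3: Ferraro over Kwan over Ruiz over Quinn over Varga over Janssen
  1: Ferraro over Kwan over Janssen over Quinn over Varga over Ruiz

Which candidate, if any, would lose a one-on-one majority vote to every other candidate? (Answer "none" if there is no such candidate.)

none

Pairwise majorities:
Janssen vs Kwan: 4+2+1 = 7 for Janssen, 8 for Kwan — Kwan by 8–7.
Janssen vs Ferraro: Ferraro wins 9–6.
Janssen vs Quinn: Janssen is ranked higher on 4+2+1+1 = 8 ballots, Quinn on 7. Janssen wins 8–7.
Janssen vs Varga: Janssen preferred on 3+2+1+1 = 7 ballots; Varga wins 8–7.
Janssen vs Ruiz: Janssen wins 8–7.
Kwan–Ferraro: Ferraro 11–4.
Kwan vs Quinn: Kwan is ranked higher on 1+3+1 = 5 ballots, Quinn on 10. Quinn wins 10–5.
Kwan vs Varga: Kwan, 8–7.
Kwan vs Ruiz: Kwan preferred on 1+3+1 = 5 ballots; Ruiz wins 10–5.
Ferraro vs Quinn: Ferraro is ranked higher on 1+4+2+3+1 = 11 ballots, Quinn on 4. Ferraro wins 11–4.
Ferraro–Varga: Ferraro 12–3.
Ferraro vs Ruiz: Ferraro, 12–3.
Quinn vs Varga: 8 to 7, Quinn.
Quinn vs Ruiz: Quinn wins 11–4.
Varga vs Ruiz: Varga preferred on 1+4+2+1+1 = 9 ballots; Varga wins 9–6.
Each candidate has at least one pairwise win (Janssen beats Quinn; Kwan beats Janssen; Ferraro beats Janssen; Quinn beats Kwan; Varga beats Janssen; Ruiz beats Kwan) — no Condorcet loser.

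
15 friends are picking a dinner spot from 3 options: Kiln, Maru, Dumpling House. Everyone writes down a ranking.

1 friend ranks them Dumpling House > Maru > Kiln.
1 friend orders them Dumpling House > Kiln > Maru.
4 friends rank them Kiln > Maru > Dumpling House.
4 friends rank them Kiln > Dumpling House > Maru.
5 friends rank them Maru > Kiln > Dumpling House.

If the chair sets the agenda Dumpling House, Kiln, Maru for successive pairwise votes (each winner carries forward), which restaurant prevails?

Kiln

Round 1: Dumpling House vs Kiln — 2–13, Kiln advances.
Round 2: Kiln vs Maru — 9–6, Kiln advances.
Kiln survives the agenda.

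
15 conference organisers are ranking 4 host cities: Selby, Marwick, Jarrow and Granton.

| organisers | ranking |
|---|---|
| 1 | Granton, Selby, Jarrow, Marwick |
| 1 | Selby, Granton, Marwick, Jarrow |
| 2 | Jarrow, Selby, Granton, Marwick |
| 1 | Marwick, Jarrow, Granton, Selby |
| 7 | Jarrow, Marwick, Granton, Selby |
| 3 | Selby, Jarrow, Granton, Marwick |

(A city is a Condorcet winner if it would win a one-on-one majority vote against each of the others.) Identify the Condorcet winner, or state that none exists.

Head-to-head results (15 organisers):
Selby vs Marwick: Marwick wins 8–7.
Selby vs Jarrow: Selby preferred on 1+1+3 = 5 ballots; Jarrow wins 10–5.
Selby vs Granton: 1+2+3 = 6 for Selby, 9 for Granton — Granton by 9–6.
Marwick–Jarrow: Jarrow 13–2.
Marwick vs Granton: 1+7 = 8 for Marwick, 7 for Granton — Marwick by 8–7.
Jarrow–Granton: Jarrow 13–2.
Only Jarrow has no losses; Jarrow is the Condorcet winner.

Jarrow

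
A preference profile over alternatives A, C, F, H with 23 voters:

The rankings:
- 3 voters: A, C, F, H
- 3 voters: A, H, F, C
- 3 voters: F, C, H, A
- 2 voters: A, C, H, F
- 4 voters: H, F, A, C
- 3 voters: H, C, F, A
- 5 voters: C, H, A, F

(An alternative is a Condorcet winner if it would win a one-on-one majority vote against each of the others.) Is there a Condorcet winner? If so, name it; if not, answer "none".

none

Head-to-head results (23 voters):
A vs C: 3+3+2+4 = 12 for A, 11 for C — A by 12–11.
A vs F: 13 to 10, A.
A vs H: 3+3+2 = 8 for A, 15 for H — H by 15–8.
C vs F: C preferred on 3+2+3+5 = 13 ballots; C wins 13–10.
C vs H: 13 to 10, C.
F vs H: F preferred on 3+3 = 6 ballots; H wins 17–6.
Every alternative loses at least once (A loses to H; C loses to A; F loses to A; H loses to C). The majority relation contains the cycle A → C → H → A, so there is no Condorcet winner.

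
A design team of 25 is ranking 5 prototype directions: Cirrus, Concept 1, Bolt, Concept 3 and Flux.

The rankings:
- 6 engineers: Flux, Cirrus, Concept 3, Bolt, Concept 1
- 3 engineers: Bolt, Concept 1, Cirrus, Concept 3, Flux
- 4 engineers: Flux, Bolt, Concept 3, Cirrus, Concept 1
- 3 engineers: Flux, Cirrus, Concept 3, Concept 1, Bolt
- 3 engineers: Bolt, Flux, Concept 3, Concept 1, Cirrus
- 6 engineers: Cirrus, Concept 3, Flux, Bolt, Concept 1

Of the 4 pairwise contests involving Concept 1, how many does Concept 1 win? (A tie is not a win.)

Concept 1 against each rival (25 engineers):
Concept 1 vs Cirrus: Concept 1 preferred on 3+3 = 6 ballots; Cirrus wins 19–6.
Concept 1 vs Bolt: Bolt wins 22–3.
Concept 1–Concept 3: Concept 3 22–3.
Concept 1 vs Flux: Concept 1 is ranked higher on 3 ballots, Flux on 22. Flux wins 22–3.
Concept 1 beats no one; loses to Cirrus, Bolt, Concept 3, Flux — 0 pairwise wins.

0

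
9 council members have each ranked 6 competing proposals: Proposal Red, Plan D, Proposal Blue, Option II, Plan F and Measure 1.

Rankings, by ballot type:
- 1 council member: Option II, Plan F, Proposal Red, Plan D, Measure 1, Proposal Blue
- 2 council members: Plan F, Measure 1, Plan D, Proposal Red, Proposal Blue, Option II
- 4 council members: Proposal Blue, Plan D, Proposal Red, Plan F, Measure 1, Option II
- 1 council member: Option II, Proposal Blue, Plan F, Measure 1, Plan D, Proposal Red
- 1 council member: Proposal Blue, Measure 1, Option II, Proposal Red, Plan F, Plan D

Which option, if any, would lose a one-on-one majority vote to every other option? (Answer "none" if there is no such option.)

Option II

Head-to-head results (9 council members):
Proposal Red vs Plan D: Plan D wins 7–2.
Proposal Red–Proposal Blue: Proposal Blue 6–3.
Proposal Red vs Option II: Proposal Red wins 6–3.
Proposal Red vs Plan F: Proposal Red, 5–4.
Proposal Red vs Measure 1: Proposal Red, 5–4.
Plan D–Proposal Blue: Proposal Blue 6–3.
Plan D vs Option II: Plan D, 6–3.
Plan D–Plan F: Plan F 5–4.
Plan D vs Measure 1: 5 to 4, Plan D.
Proposal Blue vs Option II: Proposal Blue is ranked higher on 2+4+1 = 7 ballots, Option II on 2. Proposal Blue wins 7–2.
Proposal Blue vs Plan F: Proposal Blue wins 6–3.
Proposal Blue vs Measure 1: Proposal Blue wins 6–3.
Option II vs Plan F: Plan F wins 6–3.
Option II–Measure 1: Measure 1 7–2.
Plan F vs Measure 1: Plan F preferred on 1+2+4+1 = 8 ballots; Plan F wins 8–1.
Only Option II has no wins; Option II is the Condorcet loser.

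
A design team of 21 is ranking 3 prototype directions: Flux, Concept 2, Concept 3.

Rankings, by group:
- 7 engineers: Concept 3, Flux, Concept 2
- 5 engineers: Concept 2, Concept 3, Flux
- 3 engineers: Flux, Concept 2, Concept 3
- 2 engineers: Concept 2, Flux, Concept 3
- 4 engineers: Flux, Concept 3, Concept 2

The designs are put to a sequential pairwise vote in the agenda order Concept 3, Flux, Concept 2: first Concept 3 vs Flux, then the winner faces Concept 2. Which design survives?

Concept 3

Round 1: Concept 3 vs Flux — 12–9, Concept 3 advances.
Round 2: Concept 3 vs Concept 2 — 11–10, Concept 3 advances.
Concept 3 survives the agenda.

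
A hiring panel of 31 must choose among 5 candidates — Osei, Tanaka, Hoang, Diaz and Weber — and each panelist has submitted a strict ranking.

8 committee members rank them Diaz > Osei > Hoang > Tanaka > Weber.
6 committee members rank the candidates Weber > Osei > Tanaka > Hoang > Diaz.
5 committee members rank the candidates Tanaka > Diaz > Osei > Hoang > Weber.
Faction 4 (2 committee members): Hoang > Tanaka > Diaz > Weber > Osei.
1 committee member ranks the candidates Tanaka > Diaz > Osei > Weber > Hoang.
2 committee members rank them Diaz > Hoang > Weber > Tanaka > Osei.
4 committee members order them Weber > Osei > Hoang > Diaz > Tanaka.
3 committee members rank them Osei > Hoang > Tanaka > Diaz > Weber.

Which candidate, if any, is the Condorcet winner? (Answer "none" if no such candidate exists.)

Pairwise majorities:
Osei vs Tanaka: 8+6+4+3 = 21 for Osei, 10 for Tanaka — Osei by 21–10.
Osei vs Hoang: Osei preferred on 8+6+5+1+4+3 = 27 ballots; Osei wins 27–4.
Osei vs Diaz: Osei is ranked higher on 6+4+3 = 13 ballots, Diaz on 18. Diaz wins 18–13.
Osei vs Weber: 8+5+1+3 = 17 for Osei, 14 for Weber — Osei by 17–14.
Tanaka vs Hoang: 12 to 19, Hoang.
Tanaka vs Diaz: Tanaka is ranked higher on 6+5+2+1+3 = 17 ballots, Diaz on 14. Tanaka wins 17–14.
Tanaka vs Weber: Tanaka preferred on 8+5+2+1+3 = 19 ballots; Tanaka wins 19–12.
Hoang vs Diaz: Hoang preferred on 6+2+4+3 = 15 ballots; Diaz wins 16–15.
Hoang vs Weber: 8+5+2+2+3 = 20 for Hoang, 11 for Weber — Hoang by 20–11.
Diaz vs Weber: Diaz is ranked higher on 8+5+2+1+2+3 = 21 ballots, Weber on 10. Diaz wins 21–10.
Every candidate loses at least once (Osei loses to Diaz; Tanaka loses to Osei; Hoang loses to Osei; Diaz loses to Tanaka; Weber loses to Osei). The majority relation contains the cycle Osei beats Tanaka beats Diaz beats Osei, so there is no Condorcet winner.

none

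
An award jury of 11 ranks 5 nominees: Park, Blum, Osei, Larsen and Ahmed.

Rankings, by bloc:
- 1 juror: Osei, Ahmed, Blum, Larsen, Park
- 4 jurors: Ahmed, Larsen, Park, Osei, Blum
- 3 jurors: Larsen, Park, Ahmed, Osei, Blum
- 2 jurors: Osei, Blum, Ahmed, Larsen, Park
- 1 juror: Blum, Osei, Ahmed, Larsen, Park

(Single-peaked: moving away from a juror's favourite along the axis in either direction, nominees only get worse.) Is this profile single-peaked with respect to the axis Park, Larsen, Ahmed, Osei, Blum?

Axis positions: Park=1, Larsen=2, Ahmed=3, Osei=4, Blum=5.
Bloc 1 (peak Osei at position 4): ranking walks positions 4-3-5-2-1, expanding outward from the peak — single-peaked.
Bloc 2 (peak Ahmed at position 3): ranking walks positions 3-2-1-4-5, expanding outward from the peak — single-peaked.
Bloc 3 (peak Larsen at position 2): ranking walks positions 2-1-3-4-5, expanding outward from the peak — single-peaked.
Bloc 4 (peak Osei at position 4): ranking walks positions 4-5-3-2-1, expanding outward from the peak — single-peaked.
Bloc 5 (peak Blum at position 5): ranking walks positions 5-4-3-2-1, expanding outward from the peak — single-peaked.
Every ranking is single-peaked on this axis.

yes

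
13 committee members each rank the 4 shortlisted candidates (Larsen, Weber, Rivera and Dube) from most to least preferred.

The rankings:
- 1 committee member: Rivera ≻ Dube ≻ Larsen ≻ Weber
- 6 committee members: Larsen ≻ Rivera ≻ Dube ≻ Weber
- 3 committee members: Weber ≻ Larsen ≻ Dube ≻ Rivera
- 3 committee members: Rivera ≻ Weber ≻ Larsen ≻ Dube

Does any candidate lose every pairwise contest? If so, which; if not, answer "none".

Weber

Pairwise majorities:
Larsen vs Weber: Larsen, 7–6.
Larsen vs Rivera: 6+3 = 9 for Larsen, 4 for Rivera — Larsen by 9–4.
Larsen vs Dube: 6+3+3 = 12 for Larsen, 1 for Dube — Larsen by 12–1.
Weber vs Rivera: Rivera wins 10–3.
Weber vs Dube: 6 to 7, Dube.
Rivera vs Dube: 1+6+3 = 10 for Rivera, 3 for Dube — Rivera by 10–3.
Only Weber has no wins; Weber is the Condorcet loser.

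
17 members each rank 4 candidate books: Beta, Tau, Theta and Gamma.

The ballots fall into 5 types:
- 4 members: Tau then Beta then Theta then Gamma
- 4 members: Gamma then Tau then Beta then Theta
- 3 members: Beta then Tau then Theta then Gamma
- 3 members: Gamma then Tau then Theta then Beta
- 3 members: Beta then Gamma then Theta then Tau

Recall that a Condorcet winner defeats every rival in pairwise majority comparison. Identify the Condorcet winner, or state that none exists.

Head-to-head results (17 members):
Beta vs Tau: Beta is ranked higher on 3+3 = 6 ballots, Tau on 11. Tau wins 11–6.
Beta vs Theta: Beta preferred on 4+4+3+3 = 14 ballots; Beta wins 14–3.
Beta vs Gamma: 4+3+3 = 10 for Beta, 7 for Gamma — Beta by 10–7.
Tau vs Theta: Tau preferred on 4+4+3+3 = 14 ballots; Tau wins 14–3.
Tau vs Gamma: Tau is ranked higher on 4+3 = 7 ballots, Gamma on 10. Gamma wins 10–7.
Theta vs Gamma: 7 to 10, Gamma.
No book is unbeaten: Beta loses to Tau; Tau loses to Gamma; Theta loses to Beta; Gamma loses to Beta. In particular Beta beats Gamma beats Tau beats Beta is a majority cycle — no Condorcet winner exists.

none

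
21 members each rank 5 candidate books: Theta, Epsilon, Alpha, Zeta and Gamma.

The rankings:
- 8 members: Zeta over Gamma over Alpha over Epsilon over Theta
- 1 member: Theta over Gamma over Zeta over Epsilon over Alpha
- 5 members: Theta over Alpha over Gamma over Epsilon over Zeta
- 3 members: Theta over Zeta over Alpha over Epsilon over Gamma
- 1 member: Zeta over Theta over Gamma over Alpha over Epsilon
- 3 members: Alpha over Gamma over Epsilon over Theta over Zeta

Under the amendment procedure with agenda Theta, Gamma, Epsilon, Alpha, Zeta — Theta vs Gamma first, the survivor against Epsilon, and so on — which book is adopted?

Round 1: Theta vs Gamma — 10–11, Gamma advances.
Round 2: Gamma vs Epsilon — 18–3, Gamma advances.
Round 3: Gamma vs Alpha — 10–11, Alpha advances.
Round 4: Alpha vs Zeta — 8–13, Zeta advances.
Zeta survives the agenda.

Zeta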